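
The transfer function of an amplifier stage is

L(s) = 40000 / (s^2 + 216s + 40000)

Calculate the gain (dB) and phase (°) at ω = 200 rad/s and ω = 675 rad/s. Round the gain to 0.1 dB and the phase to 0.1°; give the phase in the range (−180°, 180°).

At s = jω = j200:
quadratic: (j200)² + 216·j200 + 40000 = 0 + j43200 → |·| ≈ 43200, ∠ ≈ 90.00°
|L| = 40000 / 43200 ≈ 0.92593
Gain = 20 log₁₀(0.92593) ≈ -0.67 dB
∠L = 0.00° − 90.00° = -90.00°

At s = jω = j675:
quadratic: (j675)² + 216·j675 + 40000 = -415625 + j145800 → |·| ≈ 4.4046e+05, ∠ ≈ 160.67°
|L| = 40000 / 4.4046e+05 ≈ 0.090814
Gain = 20 log₁₀(0.090814) ≈ -20.84 dB
∠L = 0.00° − 160.67° = -160.67°

ω = 200: -0.7 dB, -90.0°; ω = 675: -20.8 dB, -160.7°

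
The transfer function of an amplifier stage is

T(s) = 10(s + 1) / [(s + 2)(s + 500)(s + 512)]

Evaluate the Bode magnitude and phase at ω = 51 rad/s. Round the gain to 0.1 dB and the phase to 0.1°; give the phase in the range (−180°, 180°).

-88.3 dB, -10.4°

At s = jω = j51:
zero (s+1): 1 + j51 → |·| = √(1²+51²) = √2602 ≈ 51.01, ∠ = arctan(51/1) ≈ 88.88°
pole (s+2): 2 + j51 → |·| = √(2²+51²) = √2605 ≈ 51.039, ∠ = arctan(51/2) ≈ 87.75°
pole (s+500): 500 + j51 → |·| = √(500²+51²) = √252601 ≈ 502.59, ∠ = arctan(51/500) ≈ 5.82°
pole (s+512): 512 + j51 → |·| = √(512²+51²) = √264745 ≈ 514.53, ∠ = arctan(51/512) ≈ 5.69°
|T| = 10 · 51.01 / 1.3199e+07 ≈ 3.8647e-05
Gain = 20 log₁₀(3.8647e-05) ≈ -88.26 dB
∠T = 88.88° − 99.26° = -10.38°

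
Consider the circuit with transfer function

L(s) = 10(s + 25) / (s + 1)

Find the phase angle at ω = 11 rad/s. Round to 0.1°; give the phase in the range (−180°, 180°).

-61.1°

At s = jω = j11:
zero (s+25): 25 + j11 → |·| = √(25²+11²) = √746 ≈ 27.313, ∠ = arctan(11/25) ≈ 23.75°
pole (s+1): 1 + j11 → |·| = √(1²+11²) = √122 ≈ 11.045, ∠ = arctan(11/1) ≈ 84.81°
∠L = 23.75° − 84.81° = -61.06°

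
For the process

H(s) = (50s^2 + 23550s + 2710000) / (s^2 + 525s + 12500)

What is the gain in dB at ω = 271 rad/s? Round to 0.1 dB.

32.4 dB

Substitute s = j271:
Numerator: 50(j271)^2 + 23550(j271) + 2710000 = -962050 + j6382050
Denominator: (j271)^2 + 525(j271) + 12500 = -60941 + j142275
|N| = √(962050² + 6382050²) ≈ 6.4542e+06, ∠N ≈ 98.57°
|D| = √(60941² + 142275²) ≈ 1.5478e+05, ∠D ≈ 113.19°
|H| = 6.4542e+06 / 1.5478e+05 ≈ 41.699
Gain = 20 log₁₀(41.699) ≈ 32.40 dB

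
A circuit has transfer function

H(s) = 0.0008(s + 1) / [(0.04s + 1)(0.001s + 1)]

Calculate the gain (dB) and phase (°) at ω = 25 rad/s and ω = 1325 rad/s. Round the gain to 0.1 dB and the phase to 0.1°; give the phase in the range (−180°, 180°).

ω = 25: -37.0 dB, 41.3°; ω = 1325: -38.4 dB, -51.9°

At ω = 25 rad/s:
zero (1 + j25·1) = 1 + j25 → |·| ≈ 25.02, ∠ ≈ 87.71°
pole (1 + j25·0.04) = 1 + j1 → |·| ≈ 1.4142, ∠ ≈ 45.00°
pole (1 + j25·0.001) = 1 + j0.025 → |·| ≈ 1.0003, ∠ ≈ 1.43°
|H| = 0.0008 · 25.02 / (1.4142 · 1.0003) ≈ 0.014149
Gain = 20 log₁₀(0.014149) ≈ -36.99 dB
∠H = (87.71°) − (45.00° + 1.43°) = 41.28°

At ω = 1325 rad/s:
zero (1 + j1325·1) = 1 + j1325 → |·| ≈ 1325, ∠ ≈ 89.96°
pole (1 + j1325·0.04) = 1 + j53 → |·| ≈ 53.009, ∠ ≈ 88.92°
pole (1 + j1325·0.001) = 1 + j1.325 → |·| ≈ 1.66, ∠ ≈ 52.96°
|H| = 0.0008 · 1325 / (53.009 · 1.66) ≈ 0.012046
Gain = 20 log₁₀(0.012046) ≈ -38.38 dB
∠H = (89.96°) − (88.92° + 52.96°) = -51.92°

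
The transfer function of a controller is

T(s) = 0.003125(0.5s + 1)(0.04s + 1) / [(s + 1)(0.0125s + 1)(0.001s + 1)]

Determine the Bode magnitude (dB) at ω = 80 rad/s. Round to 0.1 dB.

-48.7 dB

At ω = 80 rad/s:
zero (1 + j80·0.5) = 1 + j40 → |·| ≈ 40.012, ∠ ≈ 88.57°
zero (1 + j80·0.04) = 1 + j3.2 → |·| ≈ 3.3526, ∠ ≈ 72.65°
pole (1 + j80·1) = 1 + j80 → |·| ≈ 80.006, ∠ ≈ 89.28°
pole (1 + j80·0.0125) = 1 + j1 → |·| ≈ 1.4142, ∠ ≈ 45.00°
pole (1 + j80·0.001) = 1 + j0.08 → |·| ≈ 1.0032, ∠ ≈ 4.57°
|T| = 0.003125 · 40.012 · 3.3526 / (80.006 · 1.4142 · 1.0032) ≈ 0.0036932
Gain = 20 log₁₀(0.0036932) ≈ -48.65 dB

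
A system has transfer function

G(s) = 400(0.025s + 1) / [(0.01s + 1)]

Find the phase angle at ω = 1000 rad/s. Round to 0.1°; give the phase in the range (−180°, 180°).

At ω = 1000 rad/s:
zero (1 + j1000·0.025) = 1 + j25 → |·| ≈ 25.02, ∠ ≈ 87.71°
pole (1 + j1000·0.01) = 1 + j10 → |·| ≈ 10.05, ∠ ≈ 84.29°
∠G = (87.71°) − (84.29°) = 3.42°

3.4°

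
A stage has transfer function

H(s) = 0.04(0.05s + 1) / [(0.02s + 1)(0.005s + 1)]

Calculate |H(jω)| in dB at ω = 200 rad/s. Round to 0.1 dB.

-23.2 dB

At ω = 200 rad/s:
zero (1 + j200·0.05) = 1 + j10 → |·| ≈ 10.05, ∠ ≈ 84.29°
pole (1 + j200·0.02) = 1 + j4 → |·| ≈ 4.1231, ∠ ≈ 75.96°
pole (1 + j200·0.005) = 1 + j1 → |·| ≈ 1.4142, ∠ ≈ 45.00°
|H| = 0.04 · 10.05 / (4.1231 · 1.4142) ≈ 0.068943
Gain = 20 log₁₀(0.068943) ≈ -23.23 dB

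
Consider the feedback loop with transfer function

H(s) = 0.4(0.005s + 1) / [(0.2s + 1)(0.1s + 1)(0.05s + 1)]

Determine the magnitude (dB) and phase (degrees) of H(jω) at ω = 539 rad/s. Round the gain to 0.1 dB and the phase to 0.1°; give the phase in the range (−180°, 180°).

-102.7 dB, 163.4°

At ω = 539 rad/s:
zero (1 + j539·0.005) = 1 + j2.695 → |·| ≈ 2.8745, ∠ ≈ 69.64°
pole (1 + j539·0.2) = 1 + j107.8 → |·| ≈ 107.8, ∠ ≈ 89.47°
pole (1 + j539·0.1) = 1 + j53.9 → |·| ≈ 53.909, ∠ ≈ 88.94°
pole (1 + j539·0.05) = 1 + j26.95 → |·| ≈ 26.969, ∠ ≈ 87.87°
|H| = 0.4 · 2.8745 / (107.8 · 53.909 · 26.969) ≈ 7.3363e-06
Gain = 20 log₁₀(7.3363e-06) ≈ -102.69 dB
∠H = (69.64°) − (89.47° + 88.94° + 87.87°) = -196.64° ≡ 163.36° (principal value)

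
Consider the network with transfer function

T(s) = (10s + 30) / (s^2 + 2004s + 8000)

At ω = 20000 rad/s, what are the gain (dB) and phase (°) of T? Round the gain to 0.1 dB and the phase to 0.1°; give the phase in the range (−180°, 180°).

Substitute s = j20000:
Numerator: 10(j20000) + 30 = 30 + j200000
Denominator: (j20000)^2 + 2004(j20000) + 8000 = -399992000 + j40080000
|N| = √(30² + 200000²) ≈ 2e+05, ∠N ≈ 89.99°
|D| = √(399992000² + 40080000²) ≈ 4.02e+08, ∠D ≈ 174.28°
|T| = 2e+05 / 4.02e+08 ≈ 0.00049751
Gain = 20 log₁₀(0.00049751) ≈ -66.06 dB
∠T = 89.99° − 174.28° = -84.29°

-66.1 dB, -84.3°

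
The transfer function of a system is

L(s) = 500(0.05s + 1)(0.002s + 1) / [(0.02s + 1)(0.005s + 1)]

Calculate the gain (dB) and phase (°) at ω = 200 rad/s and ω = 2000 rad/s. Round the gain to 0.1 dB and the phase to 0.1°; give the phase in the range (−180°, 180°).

ω = 200: 59.4 dB, -14.9°; ω = 2000: 54.2 dB, -7.5°

At ω = 200 rad/s:
zero (1 + j200·0.05) = 1 + j10 → |·| ≈ 10.05, ∠ ≈ 84.29°
zero (1 + j200·0.002) = 1 + j0.4 → |·| ≈ 1.077, ∠ ≈ 21.80°
pole (1 + j200·0.02) = 1 + j4 → |·| ≈ 4.1231, ∠ ≈ 75.96°
pole (1 + j200·0.005) = 1 + j1 → |·| ≈ 1.4142, ∠ ≈ 45.00°
|L| = 500 · 10.05 · 1.077 / (4.1231 · 1.4142) ≈ 928.15
Gain = 20 log₁₀(928.15) ≈ 59.35 dB
∠L = (84.29° + 21.80°) − (75.96° + 45.00°) = -14.87°

At ω = 2000 rad/s:
zero (1 + j2000·0.05) = 1 + j100 → |·| ≈ 100, ∠ ≈ 89.43°
zero (1 + j2000·0.002) = 1 + j4 → |·| ≈ 4.1231, ∠ ≈ 75.96°
pole (1 + j2000·0.02) = 1 + j40 → |·| ≈ 40.012, ∠ ≈ 88.57°
pole (1 + j2000·0.005) = 1 + j10 → |·| ≈ 10.05, ∠ ≈ 84.29°
|L| = 500 · 100 · 4.1231 / (40.012 · 10.05) ≈ 512.67
Gain = 20 log₁₀(512.67) ≈ 54.20 dB
∠L = (89.43° + 75.96°) − (88.57° + 84.29°) = -7.47°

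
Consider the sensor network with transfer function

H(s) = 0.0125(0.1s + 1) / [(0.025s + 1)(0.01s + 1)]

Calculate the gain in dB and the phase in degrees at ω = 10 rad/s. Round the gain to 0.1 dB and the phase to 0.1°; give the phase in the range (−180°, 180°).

At ω = 10 rad/s:
zero (1 + j10·0.1) = 1 + j1 → |·| ≈ 1.4142, ∠ ≈ 45.00°
pole (1 + j10·0.025) = 1 + j0.25 → |·| ≈ 1.0308, ∠ ≈ 14.04°
pole (1 + j10·0.01) = 1 + j0.1 → |·| ≈ 1.005, ∠ ≈ 5.71°
|H| = 0.0125 · 1.4142 / (1.0308 · 1.005) ≈ 0.017064
Gain = 20 log₁₀(0.017064) ≈ -35.36 dB
∠H = (45.00°) − (14.04° + 5.71°) = 25.25°

-35.4 dB, 25.3°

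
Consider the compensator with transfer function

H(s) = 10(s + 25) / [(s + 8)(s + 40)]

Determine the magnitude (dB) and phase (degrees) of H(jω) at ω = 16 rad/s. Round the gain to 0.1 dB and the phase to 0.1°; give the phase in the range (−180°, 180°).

At s = jω = j16:
zero (s+25): 25 + j16 → |·| = √(25²+16²) = √881 ≈ 29.682, ∠ = arctan(16/25) ≈ 32.62°
pole (s+8): 8 + j16 → |·| = √(8²+16²) = √320 ≈ 17.889, ∠ = arctan(16/8) ≈ 63.43°
pole (s+40): 40 + j16 → |·| = √(40²+16²) = √1856 ≈ 43.081, ∠ = arctan(16/40) ≈ 21.80°
|H| = 10 · 29.682 / 770.68 ≈ 0.38514
Gain = 20 log₁₀(0.38514) ≈ -8.29 dB
∠H = 32.62° − 85.23° = -52.61°

-8.3 dB, -52.6°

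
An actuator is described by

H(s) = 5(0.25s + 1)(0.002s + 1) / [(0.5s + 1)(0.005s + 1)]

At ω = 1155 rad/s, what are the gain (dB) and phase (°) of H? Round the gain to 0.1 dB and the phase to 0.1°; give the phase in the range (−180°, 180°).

0.6 dB, -13.7°

At ω = 1155 rad/s:
zero (1 + j1155·0.25) = 1 + j288.75 → |·| ≈ 288.75, ∠ ≈ 89.80°
zero (1 + j1155·0.002) = 1 + j2.31 → |·| ≈ 2.5172, ∠ ≈ 66.59°
pole (1 + j1155·0.5) = 1 + j577.5 → |·| ≈ 577.5, ∠ ≈ 89.90°
pole (1 + j1155·0.005) = 1 + j5.775 → |·| ≈ 5.8609, ∠ ≈ 80.18°
|H| = 5 · 288.75 · 2.5172 / (577.5 · 5.8609) ≈ 1.0737
Gain = 20 log₁₀(1.0737) ≈ 0.62 dB
∠H = (89.80° + 66.59°) − (89.90° + 80.18°) = -13.69°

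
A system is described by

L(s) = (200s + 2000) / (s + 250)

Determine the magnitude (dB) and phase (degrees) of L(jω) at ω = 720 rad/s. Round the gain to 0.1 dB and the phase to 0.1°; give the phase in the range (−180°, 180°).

Substitute s = j720:
Numerator: 200(j720) + 2000 = 2000 + j144000
Denominator: (j720) + 250 = 250 + j720
|N| = √(2000² + 144000²) ≈ 1.4401e+05, ∠N ≈ 89.20°
|D| = √(250² + 720²) ≈ 762.17, ∠D ≈ 70.85°
|L| = 1.4401e+05 / 762.17 ≈ 188.95
Gain = 20 log₁₀(188.95) ≈ 45.53 dB
∠L = 89.20° − 70.85° = 18.35°

45.5 dB, 18.4°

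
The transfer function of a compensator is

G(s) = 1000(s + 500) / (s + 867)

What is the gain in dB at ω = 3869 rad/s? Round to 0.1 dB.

At s = jω = j3869:
zero (s+500): 500 + j3869 → |·| = √(500²+3869²) = √15219161 ≈ 3901.2, ∠ = arctan(3869/500) ≈ 82.64°
pole (s+867): 867 + j3869 → |·| = √(867²+3869²) = √15720850 ≈ 3965, ∠ = arctan(3869/867) ≈ 77.37°
|G| = 1000 · 3901.2 / 3965 ≈ 983.91
Gain = 20 log₁₀(983.91) ≈ 59.86 dB

59.9 dB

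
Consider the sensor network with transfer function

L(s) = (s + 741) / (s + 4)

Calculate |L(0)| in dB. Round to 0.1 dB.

45.4 dB

L(0) = 1·741 / (4) = 185.25
20 log₁₀(185.25) ≈ 45.36 dB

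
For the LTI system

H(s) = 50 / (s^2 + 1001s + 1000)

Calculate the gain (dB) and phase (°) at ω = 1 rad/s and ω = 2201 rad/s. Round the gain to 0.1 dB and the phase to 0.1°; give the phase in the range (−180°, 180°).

Substitute s = j1:
Numerator: 50 = 50 + j0
Denominator: (j1)^2 + 1001(j1) + 1000 = 999 + j1001
|N| = √(50² + 0²) ≈ 50, ∠N ≈ 0.00°
|D| = √(999² + 1001²) ≈ 1414.2, ∠D ≈ 45.06°
|H| = 50 / 1414.2 ≈ 0.035356
Gain = 20 log₁₀(0.035356) ≈ -29.03 dB
∠H = 0.00° − 45.06° = -45.06°

Substitute s = j2201:
Numerator: 50 = 50 + j0
Denominator: (j2201)^2 + 1001(j2201) + 1000 = -4843401 + j2203201
|N| = √(50² + 0²) ≈ 50, ∠N ≈ 0.00°
|D| = √(4843401² + 2203201²) ≈ 5.321e+06, ∠D ≈ 155.54°
|H| = 50 / 5.321e+06 ≈ 9.3967e-06
Gain = 20 log₁₀(9.3967e-06) ≈ -100.54 dB
∠H = 0.00° − 155.54° = -155.54°

ω = 1: -29.0 dB, -45.1°; ω = 2201: -100.5 dB, -155.5°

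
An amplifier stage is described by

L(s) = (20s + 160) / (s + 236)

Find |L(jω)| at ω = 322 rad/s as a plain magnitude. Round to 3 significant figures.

Substitute s = j322:
Numerator: 20(j322) + 160 = 160 + j6440
Denominator: (j322) + 236 = 236 + j322
|N| = √(160² + 6440²) ≈ 6442, ∠N ≈ 88.58°
|D| = √(236² + 322²) ≈ 399.22, ∠D ≈ 53.76°
|L| = 6442 / 399.22 ≈ 16.136

16.1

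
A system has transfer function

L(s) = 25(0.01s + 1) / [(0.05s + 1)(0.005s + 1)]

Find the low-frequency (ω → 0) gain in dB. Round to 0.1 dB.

L(0) = 25 · 1 / 1 = 25
20 log₁₀(25) ≈ 27.96 dB

28.0 dB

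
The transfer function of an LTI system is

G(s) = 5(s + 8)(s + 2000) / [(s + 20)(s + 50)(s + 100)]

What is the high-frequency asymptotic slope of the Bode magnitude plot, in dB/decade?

-20 dB/decade

Each pole contributes −20 dB/decade at high frequency; each zero contributes +20 dB/decade.
Net: 2 zero(s) − 3 pole(s) → -20 dB/decade.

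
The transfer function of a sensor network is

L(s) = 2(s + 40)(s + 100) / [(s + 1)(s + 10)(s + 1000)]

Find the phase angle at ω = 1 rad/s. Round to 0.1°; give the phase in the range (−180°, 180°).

-48.8°

At s = jω = j1:
zero (s+40): 40 + j1 → |·| = √(40²+1²) = √1601 ≈ 40.012, ∠ = arctan(1/40) ≈ 1.43°
zero (s+100): 100 + j1 → |·| = √(100²+1²) = √10001 ≈ 100, ∠ = arctan(1/100) ≈ 0.57°
pole (s+1): 1 + j1 → |·| = √(1²+1²) = √2 ≈ 1.4142, ∠ = arctan(1/1) ≈ 45.00°
pole (s+10): 10 + j1 → |·| = √(10²+1²) = √101 ≈ 10.05, ∠ = arctan(1/10) ≈ 5.71°
pole (s+1000): 1000 + j1 → |·| = √(1000²+1²) = √1000001 ≈ 1000, ∠ = arctan(1/1000) ≈ 0.06°
∠L = 2.00° − 50.77° = -48.77°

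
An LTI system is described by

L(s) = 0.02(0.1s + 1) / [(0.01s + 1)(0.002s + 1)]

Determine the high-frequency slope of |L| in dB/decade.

-20 dB/decade

Each pole contributes −20 dB/decade at high frequency; each zero contributes +20 dB/decade.
Net: 1 zero(s) − 2 pole(s) → -20 dB/decade.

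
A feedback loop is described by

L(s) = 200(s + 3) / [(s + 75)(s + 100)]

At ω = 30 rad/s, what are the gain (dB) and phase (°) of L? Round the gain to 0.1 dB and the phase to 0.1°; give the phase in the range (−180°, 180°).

-2.9 dB, 45.8°

At s = jω = j30:
zero (s+3): 3 + j30 → |·| = √(3²+30²) = √909 ≈ 30.15, ∠ = arctan(30/3) ≈ 84.29°
pole (s+75): 75 + j30 → |·| = √(75²+30²) = √6525 ≈ 80.777, ∠ = arctan(30/75) ≈ 21.80°
pole (s+100): 100 + j30 → |·| = √(100²+30²) = √10900 ≈ 104.4, ∠ = arctan(30/100) ≈ 16.70°
|L| = 200 · 30.15 / 8433.1 ≈ 0.71504
Gain = 20 log₁₀(0.71504) ≈ -2.91 dB
∠L = 84.29° − 38.50° = 45.79°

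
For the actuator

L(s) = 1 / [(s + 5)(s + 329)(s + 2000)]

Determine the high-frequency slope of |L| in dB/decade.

-60 dB/decade

Each pole contributes −20 dB/decade at high frequency; each zero contributes +20 dB/decade.
Net: 0 zero(s) − 3 pole(s) → -60 dB/decade.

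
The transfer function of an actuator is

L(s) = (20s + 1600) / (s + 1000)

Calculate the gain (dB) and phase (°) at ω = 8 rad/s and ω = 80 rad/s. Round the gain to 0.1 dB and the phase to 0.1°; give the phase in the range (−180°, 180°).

ω = 8: 4.1 dB, 5.3°; ω = 80: 7.1 dB, 40.4°

Substitute s = j8:
Numerator: 20(j8) + 1600 = 1600 + j160
Denominator: (j8) + 1000 = 1000 + j8
|N| = √(1600² + 160²) ≈ 1608, ∠N ≈ 5.71°
|D| = √(1000² + 8²) ≈ 1000, ∠D ≈ 0.46°
|L| = 1608 / 1000 ≈ 1.608
Gain = 20 log₁₀(1.608) ≈ 4.13 dB
∠L = 5.71° − 0.46° = 5.25°

Substitute s = j80:
Numerator: 20(j80) + 1600 = 1600 + j1600
Denominator: (j80) + 1000 = 1000 + j80
|N| = √(1600² + 1600²) ≈ 2262.7, ∠N ≈ 45.00°
|D| = √(1000² + 80²) ≈ 1003.2, ∠D ≈ 4.57°
|L| = 2262.7 / 1003.2 ≈ 2.2555
Gain = 20 log₁₀(2.2555) ≈ 7.06 dB
∠L = 45.00° − 4.57° = 40.43°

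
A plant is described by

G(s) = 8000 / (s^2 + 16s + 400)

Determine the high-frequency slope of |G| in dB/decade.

Each pole contributes −20 dB/decade at high frequency; each zero contributes +20 dB/decade.
Net: 0 zero(s) − 2 pole(s) → -40 dB/decade.

-40 dB/decade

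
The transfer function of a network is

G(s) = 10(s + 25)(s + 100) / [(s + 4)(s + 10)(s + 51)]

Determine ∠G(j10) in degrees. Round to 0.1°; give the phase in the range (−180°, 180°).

At s = jω = j10:
zero (s+25): 25 + j10 → |·| = √(25²+10²) = √725 ≈ 26.926, ∠ = arctan(10/25) ≈ 21.80°
zero (s+100): 100 + j10 → |·| = √(100²+10²) = √10100 ≈ 100.5, ∠ = arctan(10/100) ≈ 5.71°
pole (s+4): 4 + j10 → |·| = √(4²+10²) = √116 ≈ 10.77, ∠ = arctan(10/4) ≈ 68.20°
pole (s+10): 10 + j10 → |·| = √(10²+10²) = √200 ≈ 14.142, ∠ = arctan(10/10) ≈ 45.00°
pole (s+51): 51 + j10 → |·| = √(51²+10²) = √2701 ≈ 51.971, ∠ = arctan(10/51) ≈ 11.09°
∠G = 27.51° − 124.29° = -96.78°

-96.8°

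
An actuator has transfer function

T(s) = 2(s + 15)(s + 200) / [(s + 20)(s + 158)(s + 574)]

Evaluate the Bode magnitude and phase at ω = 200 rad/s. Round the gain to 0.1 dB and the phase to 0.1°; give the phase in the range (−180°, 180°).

At s = jω = j200:
zero (s+15): 15 + j200 → |·| = √(15²+200²) = √40225 ≈ 200.56, ∠ = arctan(200/15) ≈ 85.71°
zero (s+200): 200 + j200 → |·| = √(200²+200²) = √80000 ≈ 282.84, ∠ = arctan(200/200) ≈ 45.00°
pole (s+20): 20 + j200 → |·| = √(20²+200²) = √40400 ≈ 201, ∠ = arctan(200/20) ≈ 84.29°
pole (s+158): 158 + j200 → |·| = √(158²+200²) = √64964 ≈ 254.88, ∠ = arctan(200/158) ≈ 51.69°
pole (s+574): 574 + j200 → |·| = √(574²+200²) = √369476 ≈ 607.85, ∠ = arctan(200/574) ≈ 19.21°
|T| = 2 · 56726 / 3.1141e+07 ≈ 0.0036432
Gain = 20 log₁₀(0.0036432) ≈ -48.77 dB
∠T = 130.71° − 155.19° = -24.48°

-48.8 dB, -24.5°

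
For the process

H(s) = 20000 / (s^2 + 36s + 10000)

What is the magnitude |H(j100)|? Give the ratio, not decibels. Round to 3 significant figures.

5.56

At s = jω = j100:
quadratic: (j100)² + 36·j100 + 10000 = 0 + j3600 → |·| ≈ 3600, ∠ ≈ 90.00°
|H| = 20000 / 3600 ≈ 5.5556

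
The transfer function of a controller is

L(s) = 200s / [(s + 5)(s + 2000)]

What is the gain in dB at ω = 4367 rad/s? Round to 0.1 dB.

-27.6 dB

At s = jω = j4367:
zero at origin: s = j4367 → |·| = 4367, ∠ = 90.00°
pole (s+5): 5 + j4367 → |·| = √(5²+4367²) = √19070714 ≈ 4367, ∠ = arctan(4367/5) ≈ 89.93°
pole (s+2000): 2000 + j4367 → |·| = √(2000²+4367²) = √23070689 ≈ 4803.2, ∠ = arctan(4367/2000) ≈ 65.39°
|L| = 200 · 4367 / 2.0976e+07 ≈ 0.041638
Gain = 20 log₁₀(0.041638) ≈ -27.61 dB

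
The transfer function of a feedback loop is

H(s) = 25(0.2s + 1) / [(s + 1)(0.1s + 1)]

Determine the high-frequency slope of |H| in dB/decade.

-20 dB/decade

Each pole contributes −20 dB/decade at high frequency; each zero contributes +20 dB/decade.
Net: 1 zero(s) − 2 pole(s) → -20 dB/decade.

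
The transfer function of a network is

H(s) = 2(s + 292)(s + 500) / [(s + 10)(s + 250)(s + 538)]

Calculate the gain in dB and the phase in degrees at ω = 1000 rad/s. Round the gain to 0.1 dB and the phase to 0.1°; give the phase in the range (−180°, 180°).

At s = jω = j1000:
zero (s+292): 292 + j1000 → |·| = √(292²+1000²) = √1085264 ≈ 1041.8, ∠ = arctan(1000/292) ≈ 73.72°
zero (s+500): 500 + j1000 → |·| = √(500²+1000²) = √1250000 ≈ 1118, ∠ = arctan(1000/500) ≈ 63.43°
pole (s+10): 10 + j1000 → |·| = √(10²+1000²) = √1000100 ≈ 1000, ∠ = arctan(1000/10) ≈ 89.43°
pole (s+250): 250 + j1000 → |·| = √(250²+1000²) = √1062500 ≈ 1030.8, ∠ = arctan(1000/250) ≈ 75.96°
pole (s+538): 538 + j1000 → |·| = √(538²+1000²) = √1289444 ≈ 1135.5, ∠ = arctan(1000/538) ≈ 61.72°
|H| = 2 · 1.1647e+06 / 1.1705e+09 ≈ 0.0019901
Gain = 20 log₁₀(0.0019901) ≈ -54.02 dB
∠H = 137.15° − 227.11° = -89.96°

-54.0 dB, -90.0°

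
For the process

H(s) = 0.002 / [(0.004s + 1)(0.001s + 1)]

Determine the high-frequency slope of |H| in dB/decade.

Each pole contributes −20 dB/decade at high frequency; each zero contributes +20 dB/decade.
Net: 0 zero(s) − 2 pole(s) → -40 dB/decade.

-40 dB/decade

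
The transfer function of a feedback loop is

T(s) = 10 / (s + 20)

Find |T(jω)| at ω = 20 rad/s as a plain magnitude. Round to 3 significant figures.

Substitute s = j20:
Numerator: 10 = 10 + j0
Denominator: (j20) + 20 = 20 + j20
|N| = √(10² + 0²) ≈ 10, ∠N ≈ 0.00°
|D| = √(20² + 20²) ≈ 28.284, ∠D ≈ 45.00°
|T| = 10 / 28.284 ≈ 0.35356

0.354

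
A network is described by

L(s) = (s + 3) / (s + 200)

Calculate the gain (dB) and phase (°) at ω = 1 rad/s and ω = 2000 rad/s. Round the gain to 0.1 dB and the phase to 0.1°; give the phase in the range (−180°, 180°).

Substitute s = j1:
Numerator: (j1) + 3 = 3 + j1
Denominator: (j1) + 200 = 200 + j1
|N| = √(3² + 1²) ≈ 3.1623, ∠N ≈ 18.43°
|D| = √(200² + 1²) ≈ 200, ∠D ≈ 0.29°
|L| = 3.1623 / 200 ≈ 0.015811
Gain = 20 log₁₀(0.015811) ≈ -36.02 dB
∠L = 18.43° − 0.29° = 18.14°

Substitute s = j2000:
Numerator: (j2000) + 3 = 3 + j2000
Denominator: (j2000) + 200 = 200 + j2000
|N| = √(3² + 2000²) ≈ 2000, ∠N ≈ 89.91°
|D| = √(200² + 2000²) ≈ 2010, ∠D ≈ 84.29°
|L| = 2000 / 2010 ≈ 0.99502
Gain = 20 log₁₀(0.99502) ≈ -0.04 dB
∠L = 89.91° − 84.29° = 5.62°

ω = 1: -36.0 dB, 18.1°; ω = 2000: -0.0 dB, 5.6°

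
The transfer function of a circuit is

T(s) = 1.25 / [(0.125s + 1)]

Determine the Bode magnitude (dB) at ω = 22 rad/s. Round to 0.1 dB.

-7.4 dB

At ω = 22 rad/s:
pole (1 + j22·0.125) = 1 + j2.75 → |·| ≈ 2.9262, ∠ ≈ 70.02°
|T| = 1.25 · 1 / (2.9262) ≈ 0.42718
Gain = 20 log₁₀(0.42718) ≈ -7.39 dB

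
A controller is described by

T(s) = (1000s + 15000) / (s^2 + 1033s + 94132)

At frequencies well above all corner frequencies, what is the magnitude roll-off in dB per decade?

-20 dB/decade

Each pole contributes −20 dB/decade at high frequency; each zero contributes +20 dB/decade.
Net: 1 zero(s) − 2 pole(s) → -20 dB/decade.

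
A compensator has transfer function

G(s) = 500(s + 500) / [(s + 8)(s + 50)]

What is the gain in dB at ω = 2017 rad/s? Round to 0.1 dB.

-11.9 dB

At s = jω = j2017:
zero (s+500): 500 + j2017 → |·| = √(500²+2017²) = √4318289 ≈ 2078, ∠ = arctan(2017/500) ≈ 76.08°
pole (s+8): 8 + j2017 → |·| = √(8²+2017²) = √4068353 ≈ 2017, ∠ = arctan(2017/8) ≈ 89.77°
pole (s+50): 50 + j2017 → |·| = √(50²+2017²) = √4070789 ≈ 2017.6, ∠ = arctan(2017/50) ≈ 88.58°
|G| = 500 · 2078 / 4.0695e+06 ≈ 0.25531
Gain = 20 log₁₀(0.25531) ≈ -11.86 dB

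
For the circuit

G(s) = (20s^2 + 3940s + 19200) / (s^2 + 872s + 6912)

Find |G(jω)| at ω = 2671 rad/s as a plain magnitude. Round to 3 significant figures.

Substitute s = j2671:
Numerator: 20(j2671)^2 + 3940(j2671) + 19200 = -142665620 + j10523740
Denominator: (j2671)^2 + 872(j2671) + 6912 = -7127329 + j2329112
|N| = √(142665620² + 10523740²) ≈ 1.4305e+08, ∠N ≈ 175.78°
|D| = √(7127329² + 2329112²) ≈ 7.4982e+06, ∠D ≈ 161.90°
|G| = 1.4305e+08 / 7.4982e+06 ≈ 19.078

19.1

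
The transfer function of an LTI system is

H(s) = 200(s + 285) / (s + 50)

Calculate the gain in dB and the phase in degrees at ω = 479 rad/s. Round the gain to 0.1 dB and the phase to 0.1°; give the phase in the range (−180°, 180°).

47.3 dB, -24.8°

At s = jω = j479:
zero (s+285): 285 + j479 → |·| = √(285²+479²) = √310666 ≈ 557.37, ∠ = arctan(479/285) ≈ 59.25°
pole (s+50): 50 + j479 → |·| = √(50²+479²) = √231941 ≈ 481.6, ∠ = arctan(479/50) ≈ 84.04°
|H| = 200 · 557.37 / 481.6 ≈ 231.47
Gain = 20 log₁₀(231.47) ≈ 47.29 dB
∠H = 59.25° − 84.04° = -24.79°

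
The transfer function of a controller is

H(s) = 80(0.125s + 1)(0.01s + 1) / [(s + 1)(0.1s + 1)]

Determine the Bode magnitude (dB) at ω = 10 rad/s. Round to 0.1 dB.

At ω = 10 rad/s:
zero (1 + j10·0.125) = 1 + j1.25 → |·| ≈ 1.6008, ∠ ≈ 51.34°
zero (1 + j10·0.01) = 1 + j0.1 → |·| ≈ 1.005, ∠ ≈ 5.71°
pole (1 + j10·1) = 1 + j10 → |·| ≈ 10.05, ∠ ≈ 84.29°
pole (1 + j10·0.1) = 1 + j1 → |·| ≈ 1.4142, ∠ ≈ 45.00°
|H| = 80 · 1.6008 · 1.005 / (10.05 · 1.4142) ≈ 9.0556
Gain = 20 log₁₀(9.0556) ≈ 19.14 dB

19.1 dB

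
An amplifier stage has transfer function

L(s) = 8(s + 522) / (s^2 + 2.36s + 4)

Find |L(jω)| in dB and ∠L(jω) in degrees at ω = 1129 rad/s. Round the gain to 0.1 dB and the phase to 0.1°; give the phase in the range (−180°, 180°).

At s = jω = j1129:
zero (s+522): 522 + j1129 → |·| = √(522²+1129²) = √1547125 ≈ 1243.8, ∠ = arctan(1129/522) ≈ 65.19°
quadratic: (j1129)² + 2.36·j1129 + 4 = -1274637 + j2664.44 → |·| ≈ 1.2746e+06, ∠ ≈ 179.88°
|L| = 8 · 1243.8 / 1.2746e+06 ≈ 0.0078067
Gain = 20 log₁₀(0.0078067) ≈ -42.15 dB
∠L = 65.19° − 179.88° = -114.69°

-42.2 dB, -114.7°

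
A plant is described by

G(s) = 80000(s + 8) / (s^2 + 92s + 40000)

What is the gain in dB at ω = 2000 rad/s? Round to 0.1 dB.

32.1 dB

At s = jω = j2000:
zero (s+8): 8 + j2000 → |·| = √(8²+2000²) = √4000064 ≈ 2000, ∠ = arctan(2000/8) ≈ 89.77°
quadratic: (j2000)² + 92·j2000 + 40000 = -3960000 + j184000 → |·| ≈ 3.9643e+06, ∠ ≈ 177.34°
|G| = 80000 · 2000 / 3.9643e+06 ≈ 40.36
Gain = 20 log₁₀(40.36) ≈ 32.12 dB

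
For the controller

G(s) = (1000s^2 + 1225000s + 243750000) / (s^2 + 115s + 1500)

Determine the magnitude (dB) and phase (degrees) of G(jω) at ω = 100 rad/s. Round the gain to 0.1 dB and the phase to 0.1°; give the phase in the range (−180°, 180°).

85.3 dB, -98.8°

Substitute s = j100:
Numerator: 1000(j100)^2 + 1225000(j100) + 243750000 = 233750000 + j122500000
Denominator: (j100)^2 + 115(j100) + 1500 = -8500 + j11500
|N| = √(233750000² + 122500000²) ≈ 2.639e+08, ∠N ≈ 27.66°
|D| = √(8500² + 11500²) ≈ 14300, ∠D ≈ 126.47°
|G| = 2.639e+08 / 14300 ≈ 18455
Gain = 20 log₁₀(18455) ≈ 85.32 dB
∠G = 27.66° − 126.47° = -98.81°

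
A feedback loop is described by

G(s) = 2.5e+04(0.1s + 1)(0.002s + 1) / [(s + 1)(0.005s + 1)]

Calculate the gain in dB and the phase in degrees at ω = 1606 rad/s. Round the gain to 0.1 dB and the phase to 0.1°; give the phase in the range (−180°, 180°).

60.3 dB, -10.5°

At ω = 1606 rad/s:
zero (1 + j1606·0.1) = 1 + j160.6 → |·| ≈ 160.6, ∠ ≈ 89.64°
zero (1 + j1606·0.002) = 1 + j3.212 → |·| ≈ 3.3641, ∠ ≈ 72.71°
pole (1 + j1606·1) = 1 + j1606 → |·| ≈ 1606, ∠ ≈ 89.96°
pole (1 + j1606·0.005) = 1 + j8.03 → |·| ≈ 8.092, ∠ ≈ 82.90°
|G| = 2.5e+04 · 160.6 · 3.3641 / (1606 · 8.092) ≈ 1039.3
Gain = 20 log₁₀(1039.3) ≈ 60.33 dB
∠G = (89.64° + 72.71°) − (89.96° + 82.90°) = -10.51°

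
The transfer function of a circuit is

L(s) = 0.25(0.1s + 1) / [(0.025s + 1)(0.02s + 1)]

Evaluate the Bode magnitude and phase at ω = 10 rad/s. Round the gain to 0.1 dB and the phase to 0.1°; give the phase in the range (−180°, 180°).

At ω = 10 rad/s:
zero (1 + j10·0.1) = 1 + j1 → |·| ≈ 1.4142, ∠ ≈ 45.00°
pole (1 + j10·0.025) = 1 + j0.25 → |·| ≈ 1.0308, ∠ ≈ 14.04°
pole (1 + j10·0.02) = 1 + j0.2 → |·| ≈ 1.0198, ∠ ≈ 11.31°
|L| = 0.25 · 1.4142 / (1.0308 · 1.0198) ≈ 0.33633
Gain = 20 log₁₀(0.33633) ≈ -9.46 dB
∠L = (45.00°) − (14.04° + 11.31°) = 19.65°

-9.5 dB, 19.7°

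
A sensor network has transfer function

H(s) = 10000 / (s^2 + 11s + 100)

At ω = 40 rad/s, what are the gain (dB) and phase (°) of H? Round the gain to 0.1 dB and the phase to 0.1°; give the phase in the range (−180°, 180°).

16.1 dB, -163.7°

At s = jω = j40:
quadratic: (j40)² + 11·j40 + 100 = -1500 + j440 → |·| ≈ 1563.2, ∠ ≈ 163.65°
|H| = 10000 / 1563.2 ≈ 6.3971
Gain = 20 log₁₀(6.3971) ≈ 16.12 dB
∠H = 0.00° − 163.65° = -163.65°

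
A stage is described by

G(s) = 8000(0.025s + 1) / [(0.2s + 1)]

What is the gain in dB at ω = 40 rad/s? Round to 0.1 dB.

62.9 dB

At ω = 40 rad/s:
zero (1 + j40·0.025) = 1 + j1 → |·| ≈ 1.4142, ∠ ≈ 45.00°
pole (1 + j40·0.2) = 1 + j8 → |·| ≈ 8.0623, ∠ ≈ 82.87°
|G| = 8000 · 1.4142 / (8.0623) ≈ 1403.3
Gain = 20 log₁₀(1403.3) ≈ 62.94 dB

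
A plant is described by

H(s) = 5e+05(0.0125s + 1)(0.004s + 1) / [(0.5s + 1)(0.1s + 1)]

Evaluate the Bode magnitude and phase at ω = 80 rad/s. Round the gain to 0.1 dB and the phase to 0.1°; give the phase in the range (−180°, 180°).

At ω = 80 rad/s:
zero (1 + j80·0.0125) = 1 + j1 → |·| ≈ 1.4142, ∠ ≈ 45.00°
zero (1 + j80·0.004) = 1 + j0.32 → |·| ≈ 1.05, ∠ ≈ 17.74°
pole (1 + j80·0.5) = 1 + j40 → |·| ≈ 40.012, ∠ ≈ 88.57°
pole (1 + j80·0.1) = 1 + j8 → |·| ≈ 8.0623, ∠ ≈ 82.87°
|H| = 5e+05 · 1.4142 · 1.05 / (40.012 · 8.0623) ≈ 2301.6
Gain = 20 log₁₀(2301.6) ≈ 67.24 dB
∠H = (45.00° + 17.74°) − (88.57° + 82.87°) = -108.70°

67.2 dB, -108.7°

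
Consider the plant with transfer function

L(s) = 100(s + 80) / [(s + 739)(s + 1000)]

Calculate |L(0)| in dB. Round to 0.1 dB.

L(0) = 100·80 / (739·1000) ≈ 0.010825
20 log₁₀(0.010825) ≈ -39.31 dB

-39.3 dB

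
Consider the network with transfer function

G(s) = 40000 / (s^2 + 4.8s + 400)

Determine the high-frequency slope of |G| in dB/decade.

-40 dB/decade

Each pole contributes −20 dB/decade at high frequency; each zero contributes +20 dB/decade.
Net: 0 zero(s) − 2 pole(s) → -40 dB/decade.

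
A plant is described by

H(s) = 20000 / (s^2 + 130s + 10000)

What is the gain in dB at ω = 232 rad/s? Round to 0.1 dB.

-8.5 dB

At s = jω = j232:
quadratic: (j232)² + 130·j232 + 10000 = -43824 + j30160 → |·| ≈ 53199, ∠ ≈ 145.46°
|H| = 20000 / 53199 ≈ 0.37595
Gain = 20 log₁₀(0.37595) ≈ -8.50 dB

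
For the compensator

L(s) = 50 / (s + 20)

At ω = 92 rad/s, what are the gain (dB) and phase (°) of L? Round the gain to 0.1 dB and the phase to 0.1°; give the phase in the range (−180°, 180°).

-5.5 dB, -77.7°

Substitute s = j92:
Numerator: 50 = 50 + j0
Denominator: (j92) + 20 = 20 + j92
|N| = √(50² + 0²) ≈ 50, ∠N ≈ 0.00°
|D| = √(20² + 92²) ≈ 94.149, ∠D ≈ 77.74°
|L| = 50 / 94.149 ≈ 0.53107
Gain = 20 log₁₀(0.53107) ≈ -5.50 dB
∠L = 0.00° − 77.74° = -77.74°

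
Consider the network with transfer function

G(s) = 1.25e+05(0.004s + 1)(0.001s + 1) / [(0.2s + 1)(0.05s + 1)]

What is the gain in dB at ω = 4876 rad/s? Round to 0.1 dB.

At ω = 4876 rad/s:
zero (1 + j4876·0.004) = 1 + j19.504 → |·| ≈ 19.53, ∠ ≈ 87.06°
zero (1 + j4876·0.001) = 1 + j4.876 → |·| ≈ 4.9775, ∠ ≈ 78.41°
pole (1 + j4876·0.2) = 1 + j975.2 → |·| ≈ 975.2, ∠ ≈ 89.94°
pole (1 + j4876·0.05) = 1 + j243.8 → |·| ≈ 243.8, ∠ ≈ 89.76°
|G| = 1.25e+05 · 19.53 · 4.9775 / (975.2 · 243.8) ≈ 51.109
Gain = 20 log₁₀(51.109) ≈ 34.17 dB

34.2 dB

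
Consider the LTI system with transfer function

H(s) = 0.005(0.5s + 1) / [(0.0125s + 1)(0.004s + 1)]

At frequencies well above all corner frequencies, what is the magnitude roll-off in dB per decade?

-20 dB/decade

Each pole contributes −20 dB/decade at high frequency; each zero contributes +20 dB/decade.
Net: 1 zero(s) − 2 pole(s) → -20 dB/decade.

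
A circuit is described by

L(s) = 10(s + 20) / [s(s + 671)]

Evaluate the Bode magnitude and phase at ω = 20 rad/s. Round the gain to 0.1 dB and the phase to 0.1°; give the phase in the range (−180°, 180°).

At s = jω = j20:
zero (s+20): 20 + j20 → |·| = √(20²+20²) = √800 ≈ 28.284, ∠ = arctan(20/20) ≈ 45.00°
pole (s+671): 671 + j20 → |·| = √(671²+20²) = √450641 ≈ 671.3, ∠ = arctan(20/671) ≈ 1.71°
pole at origin: |s| = 20, ∠ = 90.00° (in denominator)
|L| = 10 · 28.284 / 13426 ≈ 0.021067
Gain = 20 log₁₀(0.021067) ≈ -33.53 dB
∠L = 45.00° − 91.71° = -46.71°

-33.5 dB, -46.7°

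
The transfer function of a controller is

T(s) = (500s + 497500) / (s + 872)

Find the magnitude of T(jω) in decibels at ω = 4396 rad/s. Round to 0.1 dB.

Substitute s = j4396:
Numerator: 500(j4396) + 497500 = 497500 + j2198000
Denominator: (j4396) + 872 = 872 + j4396
|N| = √(497500² + 2198000²) ≈ 2.2536e+06, ∠N ≈ 77.25°
|D| = √(872² + 4396²) ≈ 4481.7, ∠D ≈ 78.78°
|T| = 2.2536e+06 / 4481.7 ≈ 502.84
Gain = 20 log₁₀(502.84) ≈ 54.03 dB

54.0 dB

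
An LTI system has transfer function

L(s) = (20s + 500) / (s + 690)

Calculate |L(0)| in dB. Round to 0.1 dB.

L(0) = 500 / 690 ≈ 0.72464
20 log₁₀(0.72464) ≈ -2.80 dB

-2.8 dB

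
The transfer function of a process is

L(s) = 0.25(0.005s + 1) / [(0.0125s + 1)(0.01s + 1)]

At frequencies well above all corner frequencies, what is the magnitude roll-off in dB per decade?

Each pole contributes −20 dB/decade at high frequency; each zero contributes +20 dB/decade.
Net: 1 zero(s) − 2 pole(s) → -20 dB/decade.

-20 dB/decade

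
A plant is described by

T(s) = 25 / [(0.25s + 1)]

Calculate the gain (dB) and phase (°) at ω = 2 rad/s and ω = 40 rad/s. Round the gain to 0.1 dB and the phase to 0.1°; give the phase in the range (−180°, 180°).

ω = 2: 27.0 dB, -26.6°; ω = 40: 7.9 dB, -84.3°

At ω = 2 rad/s:
pole (1 + j2·0.25) = 1 + j0.5 → |·| ≈ 1.118, ∠ ≈ 26.57°
|T| = 25 · 1 / (1.118) ≈ 22.361
Gain = 20 log₁₀(22.361) ≈ 26.99 dB
∠T = (0°) − (26.57°) = -26.57°

At ω = 40 rad/s:
pole (1 + j40·0.25) = 1 + j10 → |·| ≈ 10.05, ∠ ≈ 84.29°
|T| = 25 · 1 / (10.05) ≈ 2.4876
Gain = 20 log₁₀(2.4876) ≈ 7.92 dB
∠T = (0°) − (84.29°) = -84.29°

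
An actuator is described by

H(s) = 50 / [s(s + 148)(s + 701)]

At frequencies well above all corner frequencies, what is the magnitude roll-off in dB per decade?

-60 dB/decade

Each pole contributes −20 dB/decade at high frequency; each zero contributes +20 dB/decade.
Net: 0 zero(s) − 3 pole(s) → -60 dB/decade.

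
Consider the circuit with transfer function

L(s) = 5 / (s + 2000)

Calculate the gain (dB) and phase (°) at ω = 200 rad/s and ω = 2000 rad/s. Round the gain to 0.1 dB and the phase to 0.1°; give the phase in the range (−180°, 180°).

Substitute s = j200:
Numerator: 5 = 5 + j0
Denominator: (j200) + 2000 = 2000 + j200
|N| = √(5² + 0²) ≈ 5, ∠N ≈ 0.00°
|D| = √(2000² + 200²) ≈ 2010, ∠D ≈ 5.71°
|L| = 5 / 2010 ≈ 0.0024876
Gain = 20 log₁₀(0.0024876) ≈ -52.08 dB
∠L = 0.00° − 5.71° = -5.71°

Substitute s = j2000:
Numerator: 5 = 5 + j0
Denominator: (j2000) + 2000 = 2000 + j2000
|N| = √(5² + 0²) ≈ 5, ∠N ≈ 0.00°
|D| = √(2000² + 2000²) ≈ 2828.4, ∠D ≈ 45.00°
|L| = 5 / 2828.4 ≈ 0.0017678
Gain = 20 log₁₀(0.0017678) ≈ -55.05 dB
∠L = 0.00° − 45.00° = -45.00°

ω = 200: -52.1 dB, -5.7°; ω = 2000: -55.1 dB, -45.0°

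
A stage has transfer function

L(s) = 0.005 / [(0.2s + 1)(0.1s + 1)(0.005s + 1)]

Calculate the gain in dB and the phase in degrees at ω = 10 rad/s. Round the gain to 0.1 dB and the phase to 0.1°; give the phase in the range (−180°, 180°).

At ω = 10 rad/s:
pole (1 + j10·0.2) = 1 + j2 → |·| ≈ 2.2361, ∠ ≈ 63.43°
pole (1 + j10·0.1) = 1 + j1 → |·| ≈ 1.4142, ∠ ≈ 45.00°
pole (1 + j10·0.005) = 1 + j0.05 → |·| ≈ 1.0012, ∠ ≈ 2.86°
|L| = 0.005 · 1 / (2.2361 · 1.4142 · 1.0012) ≈ 0.0015792
Gain = 20 log₁₀(0.0015792) ≈ -56.03 dB
∠L = (0°) − (63.43° + 45.00° + 2.86°) = -111.29°

-56.0 dB, -111.3°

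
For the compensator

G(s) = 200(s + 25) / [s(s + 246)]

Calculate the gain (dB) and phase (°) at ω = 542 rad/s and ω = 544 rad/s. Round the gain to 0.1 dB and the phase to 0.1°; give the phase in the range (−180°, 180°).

ω = 542: -9.5 dB, -68.2°; ω = 544: -9.5 dB, -68.3°

At s = jω = j542:
zero (s+25): 25 + j542 → |·| = √(25²+542²) = √294389 ≈ 542.58, ∠ = arctan(542/25) ≈ 87.36°
pole (s+246): 246 + j542 → |·| = √(246²+542²) = √354280 ≈ 595.21, ∠ = arctan(542/246) ≈ 65.59°
pole at origin: |s| = 542, ∠ = 90.00° (in denominator)
|G| = 200 · 542.58 / 3.226e+05 ≈ 0.33638
Gain = 20 log₁₀(0.33638) ≈ -9.46 dB
∠G = 87.36° − 155.59° = -68.23°

At s = jω = j544:
zero (s+25): 25 + j544 → |·| = √(25²+544²) = √296561 ≈ 544.57, ∠ = arctan(544/25) ≈ 87.37°
pole (s+246): 246 + j544 → |·| = √(246²+544²) = √356452 ≈ 597.04, ∠ = arctan(544/246) ≈ 65.67°
pole at origin: |s| = 544, ∠ = 90.00° (in denominator)
|G| = 200 · 544.57 / 3.2479e+05 ≈ 0.33534
Gain = 20 log₁₀(0.33534) ≈ -9.49 dB
∠G = 87.37° − 155.67° = -68.30°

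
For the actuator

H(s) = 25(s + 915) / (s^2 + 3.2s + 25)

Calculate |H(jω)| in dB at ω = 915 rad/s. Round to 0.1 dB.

At s = jω = j915:
zero (s+915): 915 + j915 → |·| = √(915²+915²) = √1674450 ≈ 1294, ∠ = arctan(915/915) ≈ 45.00°
quadratic: (j915)² + 3.2·j915 + 25 = -837200 + j2928 → |·| ≈ 8.3721e+05, ∠ ≈ 179.80°
|H| = 25 · 1294 / 8.3721e+05 ≈ 0.03864
Gain = 20 log₁₀(0.03864) ≈ -28.26 dB

-28.3 dB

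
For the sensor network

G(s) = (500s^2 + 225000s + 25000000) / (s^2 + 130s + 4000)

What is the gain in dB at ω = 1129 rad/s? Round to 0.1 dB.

Substitute s = j1129:
Numerator: 500(j1129)^2 + 225000(j1129) + 25000000 = -612320500 + j254025000
Denominator: (j1129)^2 + 130(j1129) + 4000 = -1270641 + j146770
|N| = √(612320500² + 254025000²) ≈ 6.6292e+08, ∠N ≈ 157.47°
|D| = √(1270641² + 146770²) ≈ 1.2791e+06, ∠D ≈ 173.41°
|G| = 6.6292e+08 / 1.2791e+06 ≈ 518.27
Gain = 20 log₁₀(518.27) ≈ 54.29 dB

54.3 dB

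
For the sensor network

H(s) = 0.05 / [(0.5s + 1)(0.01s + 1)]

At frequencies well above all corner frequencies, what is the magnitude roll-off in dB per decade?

Each pole contributes −20 dB/decade at high frequency; each zero contributes +20 dB/decade.
Net: 0 zero(s) − 2 pole(s) → -40 dB/decade.

-40 dB/decade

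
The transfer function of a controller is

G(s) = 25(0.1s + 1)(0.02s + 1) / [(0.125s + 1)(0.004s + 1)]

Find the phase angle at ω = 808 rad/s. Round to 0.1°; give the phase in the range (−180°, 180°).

At ω = 808 rad/s:
zero (1 + j808·0.1) = 1 + j80.8 → |·| ≈ 80.806, ∠ ≈ 89.29°
zero (1 + j808·0.02) = 1 + j16.16 → |·| ≈ 16.191, ∠ ≈ 86.46°
pole (1 + j808·0.125) = 1 + j101 → |·| ≈ 101, ∠ ≈ 89.43°
pole (1 + j808·0.004) = 1 + j3.232 → |·| ≈ 3.3832, ∠ ≈ 72.81°
∠G = (89.29° + 86.46°) − (89.43° + 72.81°) = 13.51°

13.5°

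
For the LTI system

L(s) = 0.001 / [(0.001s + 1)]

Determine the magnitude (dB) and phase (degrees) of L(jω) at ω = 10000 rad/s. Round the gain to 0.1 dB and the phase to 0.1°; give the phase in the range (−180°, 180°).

At ω = 10000 rad/s:
pole (1 + j10000·0.001) = 1 + j10 → |·| ≈ 10.05, ∠ ≈ 84.29°
|L| = 0.001 · 1 / (10.05) ≈ 9.9502e-05
Gain = 20 log₁₀(9.9502e-05) ≈ -80.04 dB
∠L = (0°) − (84.29°) = -84.29°

-80.0 dB, -84.3°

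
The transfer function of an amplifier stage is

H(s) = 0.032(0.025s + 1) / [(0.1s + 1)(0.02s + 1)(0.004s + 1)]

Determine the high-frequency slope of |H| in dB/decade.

Each pole contributes −20 dB/decade at high frequency; each zero contributes +20 dB/decade.
Net: 1 zero(s) − 3 pole(s) → -40 dB/decade.

-40 dB/decade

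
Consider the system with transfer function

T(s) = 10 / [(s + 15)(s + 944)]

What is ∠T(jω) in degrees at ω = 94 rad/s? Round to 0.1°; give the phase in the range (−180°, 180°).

At s = jω = j94:
pole (s+15): 15 + j94 → |·| = √(15²+94²) = √9061 ≈ 95.189, ∠ = arctan(94/15) ≈ 80.93°
pole (s+944): 944 + j94 → |·| = √(944²+94²) = √899972 ≈ 948.67, ∠ = arctan(94/944) ≈ 5.69°
∠T = 0.00° − 86.62° = -86.62°

-86.6°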